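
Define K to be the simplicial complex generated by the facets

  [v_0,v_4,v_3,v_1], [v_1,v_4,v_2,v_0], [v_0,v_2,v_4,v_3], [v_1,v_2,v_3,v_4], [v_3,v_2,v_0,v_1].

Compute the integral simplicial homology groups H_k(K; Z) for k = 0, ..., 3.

H_0 = Z,  H_1 = 0,  H_2 = 0,  H_3 = Z.

K has 5 vertices, 10 edges, 10 triangles, 5 3-simplices.
rank ∂_0 = 0, rank ∂_1 = 4 ⇒ b_0 = 5 − 0 − 4 = 1; all invariant factors of ∂_1 are 1 so no torsion. So H_0 ≅ Z.
rank ∂_1 = 4, rank ∂_2 = 6 ⇒ b_1 = 10 − 4 − 6 = 0; all invariant factors of ∂_2 are 1 so no torsion. So H_1 ≅ 0.
rank ∂_2 = 6, rank ∂_3 = 4 ⇒ b_2 = 10 − 6 − 4 = 0; all invariant factors of ∂_3 are 1 so no torsion. So H_2 ≅ 0.
rank ∂_3 = 4, rank ∂_4 = 0 ⇒ b_3 = 5 − 4 − 0 = 1. So H_3 ≅ Z.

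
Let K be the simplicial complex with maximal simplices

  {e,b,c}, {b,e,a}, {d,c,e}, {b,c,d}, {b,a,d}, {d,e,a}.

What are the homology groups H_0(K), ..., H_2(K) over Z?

H_0 = Z,  H_1 = 0,  H_2 = Z.

Fix the vertex order a < b < c < d < e and write every simplex with vertices in increasing order. Then dim K = 2 and the simplices of K are:

  0-simplices (5): a, b, c, d, e
  1-simplices (9): ab, ad, ae, bc, bd, be, cd, ce, de
  2-simplices (6): abd, abe, ade, bcd, bce, cde

so the chain groups are C_0 ≅ Z^5, C_1 ≅ Z^9, C_2 ≅ Z^6.

The boundary map ∂_1: C_1 → C_0 is given by ∂[p,q] = [q] − [p]. For instance
  ∂de = e − d.
This gives a 5×9 integer matrix of rank 4; reducing to Smith normal form yields diagonal entries (1,1,1,1).

∂_2: C_2 → C_1 maps a triangle to the signed sum of its edges. For instance
  ∂ade = de − ae + ad,
  ∂bcd = cd − bd + bc.
The 9×6 boundary matrix has rank 5 and Smith normal form diag(1,1,1,1,1).

Reading off H_k = ker ∂_k / im ∂_{k+1}:

  H_0: rank C_0 − rank ∂_1 = 5 − 4 = 1, and the invariant factors of ∂_1 are all 1, so H_0 = Z.
  H_1: rank ker ∂_1 − rank ∂_2 = (9 − 4) − 5 = 0, and the invariant factors of ∂_2 are all 1, so H_1 = 0.
  H_2: rank ker ∂_2 − rank ∂_3 = (6 − 5) − 0 = 1, and there is no ∂_3, so H_2 = Z.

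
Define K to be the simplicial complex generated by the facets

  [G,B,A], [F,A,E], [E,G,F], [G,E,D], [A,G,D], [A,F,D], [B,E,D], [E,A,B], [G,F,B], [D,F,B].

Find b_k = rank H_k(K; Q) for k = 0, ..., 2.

Fix the vertex order A < B < D < E < F < G and write every simplex with vertices in increasing order. Then dim K = 2 and the simplices of K are:

  0-simplices (6): A, B, D, E, F, G
  1-simplices (15): AB, AD, AE, AF, AG, BD, BE, BF, BG, DE, DF, DG, EF, EG, FG
  2-simplices (10): ABE, ABG, ADF, ADG, AEF, BDE, BDF, BFG, DEG, EFG

so the chain groups are C_0 ≅ Z^6, C_1 ≅ Z^15, C_2 ≅ Z^10.

The boundary map ∂_1: C_1 → C_0 is given by ∂[p,q] = [q] − [p].
The resulting 6×15 matrix has rank 5, and its Smith normal form has invariant factors (1,1,1,1,1).

∂_2: C_2 → C_1 acts by ∂[p,q,r] = [q,r] − [p,r] + [p,q]. For instance
  ∂EFG = FG − EG + EF,
  ∂DEG = EG − DG + DE.
As a 15×10 matrix over Z this has rank 10, with invariant factors (1,1,1,1,1,1,1,1,1,2).

Computing H_k = (kernel of ∂_k) / (image of ∂_{k+1}):

  H_0: rank C_0 − rank ∂_1 = 6 − 5 = 1, and the invariant factors of ∂_1 are all 1, so H_0 = Z.
  H_1: rank ker ∂_1 − rank ∂_2 = (15 − 5) − 10 = 0, and ∂_2 has invariant factor 2 > 1, so H_1 = Z_2.
  H_2: rank ker ∂_2 − rank ∂_3 = (10 − 10) − 0 = 0, and there is no ∂_3, so H_2 = 0.

(K is a triangulation of the real projective plane RP^2.)

Hence the Betti numbers are b_0 = 1, b_1 = 0, b_2 = 0.

b_0 = 1, b_1 = 0, b_2 = 0.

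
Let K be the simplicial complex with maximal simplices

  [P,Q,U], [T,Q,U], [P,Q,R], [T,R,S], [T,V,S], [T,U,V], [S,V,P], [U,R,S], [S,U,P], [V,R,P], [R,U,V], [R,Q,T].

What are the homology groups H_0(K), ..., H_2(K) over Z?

Order the vertices as P < Q < R < S < T < U < V. Listing each simplex with vertices in this order, K has dimension 2 with simplices:

  0-simplices (7): P, Q, R, S, T, U, V
  1-simplices (18): PQ, PR, PS, PU, PV, QR, QT, QU, RS, RT, RU, RV, ST, SU, SV, TU, TV, UV
  2-simplices (12): PQR, PQU, PRV, PSU, PSV, QRT, QTU, RST, RSU, RUV, STV, TUV

Hence C_0 ≅ Z^7, C_1 ≅ Z^18, C_2 ≅ Z^12.

Boundary ∂_1: C_1 → C_0 is given by ∂[p,q] = [q] − [p].
As a 7×18 matrix over Z this has rank 6, with invariant factors (1,1,1,1,1,1).

Boundary ∂_2: C_2 → C_1 acts by ∂[p,q,r] = [q,r] − [p,r] + [p,q]. For instance
  ∂TUV = UV − TV + TU,
  ∂QRT = RT − QT + QR.
The resulting 18×12 matrix has rank 12, and its Smith normal form has invariant factors (1,1,1,1,1,1,1,1,1,1,1,2).

From H_k ≅ ker(∂_k) / im(∂_{k+1}) we obtain:

  H_0: rank C_0 − rank ∂_1 = 7 − 6 = 1, and the invariant factors of ∂_1 are all 1, so H_0 = Z.
  H_1: rank ker ∂_1 − rank ∂_2 = (18 − 6) − 12 = 0, and ∂_2 has invariant factor 2 > 1, so H_1 = Z/2.
  H_2: rank ker ∂_2 − rank ∂_3 = (12 − 12) − 0 = 0, and there is no ∂_3, so H_2 = 0.

(K is a triangulation of the real projective plane RP^2.)

H_0 ≅ Z,  H_1 ≅ Z/2,  H_2 = 0.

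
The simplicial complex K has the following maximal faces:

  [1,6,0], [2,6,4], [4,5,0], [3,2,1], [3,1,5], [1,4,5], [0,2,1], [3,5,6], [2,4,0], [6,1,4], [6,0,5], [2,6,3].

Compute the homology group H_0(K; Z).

K has 7 vertices, 18 edges, 12 triangles.
rank ∂_0 = 0, rank ∂_1 = 6 ⇒ b_0 = 7 − 0 − 6 = 1; all invariant factors of ∂_1 are 1 so no torsion. So H_0 ≅ Z.

H_0 ≅ Z.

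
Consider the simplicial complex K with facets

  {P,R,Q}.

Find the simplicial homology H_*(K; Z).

H_0 ≅ Z,  H_1 = 0,  H_2 = 0.

Order the vertices as P < Q < R. Listing each simplex with vertices in this order, K has dimension 2 with simplices:

  0-simplices (3): P, Q, R
  1-simplices (3): PQ, PR, QR
  2-simplices (1): PQR

Hence C_0 ≅ Z^3, C_1 ≅ Z^3, C_2 ≅ Z^1.

∂_1: C_1 → C_0 is given by ∂[p,q] = [q] − [p].
As a 3×3 matrix over Z this has rank 2, with invariant factors (1,1).

Boundary ∂_2: C_2 → C_1 maps a triangle to the signed sum of its edges. For instance
  ∂PQR = QR − PR + PQ.
The resulting 3×1 matrix has rank 1, and its Smith normal form has invariant factors (1).

Computing H_k = (kernel of ∂_k) / (image of ∂_{k+1}):

  H_0: rank C_0 − rank ∂_1 = 3 − 2 = 1, and the invariant factors of ∂_1 are all 1, so H_0 = Z.
  H_1: rank ker ∂_1 − rank ∂_2 = (3 − 2) − 1 = 0, and the invariant factors of ∂_2 are all 1, so H_1 = 0.
  H_2: rank ker ∂_2 − rank ∂_3 = (1 − 1) − 0 = 0, and there is no ∂_3, so H_2 = 0.

As a check, the Euler characteristic is 3 − 3 + 1 = 1, which agrees with 1 − 0 + 0 = 1.
(K is a triangulation of the 2-simplex.)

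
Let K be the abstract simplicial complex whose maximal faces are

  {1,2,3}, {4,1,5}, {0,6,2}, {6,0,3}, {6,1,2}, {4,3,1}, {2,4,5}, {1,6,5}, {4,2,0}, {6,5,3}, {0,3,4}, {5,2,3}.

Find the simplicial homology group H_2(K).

K has 7 vertices, 18 edges, 12 triangles.
rank ∂_2 = 12, rank ∂_3 = 0 ⇒ b_2 = 12 − 12 − 0 = 0. So H_2 = 0.

H_2 = 0.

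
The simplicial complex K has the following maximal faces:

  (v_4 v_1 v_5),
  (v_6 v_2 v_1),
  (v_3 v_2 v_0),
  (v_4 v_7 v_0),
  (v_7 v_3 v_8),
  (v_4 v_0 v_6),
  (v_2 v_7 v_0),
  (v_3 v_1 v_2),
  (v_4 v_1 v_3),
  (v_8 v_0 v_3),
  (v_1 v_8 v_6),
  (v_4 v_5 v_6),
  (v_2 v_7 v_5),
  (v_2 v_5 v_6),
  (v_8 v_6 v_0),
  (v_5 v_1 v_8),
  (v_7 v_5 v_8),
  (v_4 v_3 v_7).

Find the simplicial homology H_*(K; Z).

We work with the vertex ordering v_0 < v_1 < v_2 < v_3 < v_4 < v_5 < v_6 < v_7 < v_8. The simplices of K, each written with vertices in increasing order, are:

  0-simplices (9): [v_0], [v_1], [v_2], [v_3], [v_4], [v_5], [v_6], [v_7], [v_8]
  1-simplices (27): (27 of them)
  2-simplices (18): (18 of them)

giving chain groups C_0 ≅ Z^9, C_1 ≅ Z^27, C_2 ≅ Z^18.

The boundary map ∂_1: C_1 → C_0 is given by ∂[p,q] = [q] − [p].
As a 9×27 matrix over Z this has rank 8, with invariant factors (1,1,1,1,1,1,1,1).

The boundary map ∂_2: C_2 → C_1 maps a triangle to the signed sum of its edges. For instance
  ∂[v_1,v_3,v_4] = [v_3,v_4] − [v_1,v_4] + [v_1,v_3],
  ∂[v_1,v_2,v_6] = [v_2,v_6] − [v_1,v_6] + [v_1,v_2].
The 27×18 boundary matrix has rank 18 and Smith normal form diag(1,1,1,1,1,1,1,1,1,1,1,1,1,1,1,1,1,2).

Now H_k = ker ∂_k / im ∂_{k+1}, so:

  H_0: rank C_0 − rank ∂_1 = 9 − 8 = 1, and the invariant factors of ∂_1 are all 1, so H_0 ≅ Z.
  H_1: rank ker ∂_1 − rank ∂_2 = (27 − 8) − 18 = 1, and ∂_2 has invariant factor 2 > 1, so H_1 ≅ Z ⊕ Z/2Z.
  H_2: rank ker ∂_2 − rank ∂_3 = (18 − 18) − 0 = 0, and there is no ∂_3, so H_2 ≅ 0.

H_0 = Z,  H_1 = Z ⊕ Z/2Z,  H_2 = 0.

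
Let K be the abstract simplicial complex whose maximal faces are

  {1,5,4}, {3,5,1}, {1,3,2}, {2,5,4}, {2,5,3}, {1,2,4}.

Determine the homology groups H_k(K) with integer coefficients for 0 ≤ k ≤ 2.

H_0 ≅ Z,  H_1 = 0,  H_2 ≅ Z.

Order the vertices as 1 < 2 < 3 < 4 < 5. Listing each simplex with vertices in this order, K has dimension 2 with simplices:

  0-simplices (5): [1], [2], [3], [4], [5]
  1-simplices (9): [1,2], [1,3], [1,4], [1,5], [2,3], [2,4], [2,5], [3,5], [4,5]
  2-simplices (6): [1,2,3], [1,2,4], [1,3,5], [1,4,5], [2,3,5], [2,4,5]

Hence C_0 ≅ Z^5, C_1 ≅ Z^9, C_2 ≅ Z^6.

The boundary map ∂_1: C_1 → C_0 is given by ∂[p,q] = [q] − [p]. For instance
  ∂[2,4] = [4] − [2].
This gives a 5×9 integer matrix of rank 4; reducing to Smith normal form yields diagonal entries (1,1,1,1).

Boundary ∂_2: C_2 → C_1 sends each 2-simplex [p,q,r] to [q,r] − [p,r] + [p,q]. For instance
  ∂[1,2,4] = [2,4] − [1,4] + [1,2],
  ∂[1,3,5] = [3,5] − [1,5] + [1,3].
The resulting 9×6 matrix has rank 5, and its Smith normal form has invariant factors (1,1,1,1,1).

Now H_k = ker ∂_k / im ∂_{k+1}, so:

  H_0: rank C_0 − rank ∂_1 = 5 − 4 = 1, and the invariant factors of ∂_1 are all 1, so H_0 ≅ Z.
  H_1: rank ker ∂_1 − rank ∂_2 = (9 − 4) − 5 = 0, and the invariant factors of ∂_2 are all 1, so H_1 ≅ 0.
  H_2: rank ker ∂_2 − rank ∂_3 = (6 − 5) − 0 = 1, and there is no ∂_3, so H_2 ≅ Z.

As a check, the Euler characteristic is 5 − 9 + 6 = 2, which agrees with 1 − 0 + 1 = 2.
(K is a triangulation of the 2-sphere S^2.)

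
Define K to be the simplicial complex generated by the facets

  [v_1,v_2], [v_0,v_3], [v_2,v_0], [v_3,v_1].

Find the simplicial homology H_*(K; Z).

H_0 = Z,  H_1 = Z.

Order the vertices as v_0 < v_1 < v_2 < v_3. Listing each simplex with vertices in this order, K has dimension 1 with simplices:

  0-simplices (4): [v_0], [v_1], [v_2], [v_3]
  1-simplices (4): [v_0,v_2], [v_0,v_3], [v_1,v_2], [v_1,v_3]

giving chain groups C_0 ≅ Z^4, C_1 ≅ Z^4.

Boundary ∂_1: C_1 → C_0 is given by ∂[p,q] = [q] − [p]. For instance
  ∂[v_0,v_2] = [v_2] − [v_0].
As a 4×4 matrix over Z this has rank 3, with invariant factors (1,1,1).

Now H_k = ker ∂_k / im ∂_{k+1}, so:

  H_0: rank C_0 − rank ∂_1 = 4 − 3 = 1, and the invariant factors of ∂_1 are all 1, so H_0 ≅ Z.
  H_1: rank ker ∂_1 − rank ∂_2 = (4 − 3) − 0 = 1, and there is no ∂_2, so H_1 ≅ Z.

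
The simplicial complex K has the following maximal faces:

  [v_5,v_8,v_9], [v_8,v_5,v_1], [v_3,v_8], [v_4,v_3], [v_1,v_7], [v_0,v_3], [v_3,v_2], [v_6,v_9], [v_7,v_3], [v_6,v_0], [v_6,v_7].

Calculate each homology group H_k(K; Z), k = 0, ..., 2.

Fix the vertex order v_0 < v_1 < v_2 < v_3 < v_4 < v_5 < v_6 < v_7 < v_8 < v_9 and write every simplex with vertices in increasing order. Then dim K = 2 and the simplices of K are:

  0-simplices (10): [v_0], [v_1], [v_2], [v_3], [v_4], [v_5], [v_6], [v_7], [v_8], [v_9]
  1-simplices (14): [v_0,v_3], [v_0,v_6], [v_1,v_5], [v_1,v_7], [v_1,v_8], [v_2,v_3], [v_3,v_4], [v_3,v_7], [v_3,v_8], [v_5,v_8], [v_5,v_9], [v_6,v_7], [v_6,v_9], [v_8,v_9]
  2-simplices (2): [v_1,v_5,v_8], [v_5,v_8,v_9]

so the chain groups are C_0 ≅ Z^10, C_1 ≅ Z^14, C_2 ≅ Z^2.

The boundary map ∂_1: C_1 → C_0 is given by ∂[p,q] = [q] − [p].
The resulting 10×14 matrix has rank 9, and its Smith normal form has invariant factors (1,1,1,1,1,1,1,1,1).

The boundary map ∂_2: C_2 → C_1 acts by ∂[p,q,r] = [q,r] − [p,r] + [p,q]. For instance
  ∂[v_1,v_5,v_8] = [v_5,v_8] − [v_1,v_8] + [v_1,v_5],
  ∂[v_5,v_8,v_9] = [v_8,v_9] − [v_5,v_9] + [v_5,v_8].
The resulting 14×2 matrix has rank 2, and its Smith normal form has invariant factors (1,1).

From H_k ≅ ker(∂_k) / im(∂_{k+1}) we obtain:

  H_0: rank C_0 − rank ∂_1 = 10 − 9 = 1, and the invariant factors of ∂_1 are all 1, so H_0 ≅ Z.
  H_1: rank ker ∂_1 − rank ∂_2 = (14 − 9) − 2 = 3, and the invariant factors of ∂_2 are all 1, so H_1 ≅ Z^3.
  H_2: rank ker ∂_2 − rank ∂_3 = (2 − 2) − 0 = 0, and there is no ∂_3, so H_2 ≅ 0.

As a check, the Euler characteristic is 10 − 14 + 2 = -2, which agrees with 1 − 3 + 0 = -2.

H_0 = Z,  H_1 = Z^3,  H_2 = 0.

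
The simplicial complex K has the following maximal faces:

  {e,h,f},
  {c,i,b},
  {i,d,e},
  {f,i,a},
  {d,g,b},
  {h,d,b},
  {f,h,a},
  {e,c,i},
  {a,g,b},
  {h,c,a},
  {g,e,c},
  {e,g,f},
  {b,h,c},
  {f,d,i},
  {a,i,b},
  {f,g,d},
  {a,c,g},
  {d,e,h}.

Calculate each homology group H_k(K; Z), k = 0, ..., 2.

H_0 ≅ Z,  H_1 ≅ Z ⊕ Z_2,  H_2 = 0.

Fix the vertex order a < b < c < d < e < f < g < h < i and write every simplex with vertices in increasing order. Then dim K = 2 and the simplices of K are:

  0-simplices (9): a, b, c, d, e, f, g, h, i
  1-simplices (27): ab, ac, af, ag, ah, ai, bc, bd, bg, bh, bi, ce, cg, ch, ci, de, df, dg, dh, di, ef, eg, eh, ei, fg, fh, fi
  2-simplices (18): abg, abi, acg, ach, afh, afi, bch, bci, bdg, bdh, ceg, cei, deh, dei, dfg, dfi, efg, efh

so the chain groups are C_0 ≅ Z^9, C_1 ≅ Z^27, C_2 ≅ Z^18.

∂_1: C_1 → C_0 maps an edge to its endpoints' difference, ∂[p,q] = q − p.
As a 9×27 matrix over Z this has rank 8, with invariant factors (1,1,1,1,1,1,1,1).

The boundary map ∂_2: C_2 → C_1 maps a triangle to the signed sum of its edges. For instance
  ∂ceg = eg − cg + ce,
  ∂bci = ci − bi + bc.
This gives a 27×18 integer matrix of rank 18; reducing to Smith normal form yields diagonal entries (1,1,1,1,1,1,1,1,1,1,1,1,1,1,1,1,1,2).

Computing H_k = (kernel of ∂_k) / (image of ∂_{k+1}):

  H_0: rank C_0 − rank ∂_1 = 9 − 8 = 1, and the invariant factors of ∂_1 are all 1, so H_0 = Z.
  H_1: rank ker ∂_1 − rank ∂_2 = (27 − 8) − 18 = 1, and ∂_2 has invariant factor 2 > 1, so H_1 = Z ⊕ Z_2.
  H_2: rank ker ∂_2 − rank ∂_3 = (18 − 18) − 0 = 0, and there is no ∂_3, so H_2 = 0.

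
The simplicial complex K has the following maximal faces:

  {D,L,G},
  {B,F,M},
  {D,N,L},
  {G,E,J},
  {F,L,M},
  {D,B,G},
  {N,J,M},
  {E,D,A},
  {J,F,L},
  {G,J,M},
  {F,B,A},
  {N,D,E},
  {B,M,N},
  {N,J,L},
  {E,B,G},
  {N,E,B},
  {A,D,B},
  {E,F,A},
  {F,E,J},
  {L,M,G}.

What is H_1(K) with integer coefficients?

H_1 ≅ Z ⊕ Z/2.

We work with the vertex ordering A < B < D < E < F < G < J < L < M < N. The simplices of K, each written with vertices in increasing order, are:

  0-simplices (10): A, B, D, E, F, G, J, L, M, N
  1-simplices (30): AB, AD, AE, AF, BD, BE, BF, BG, BM, BN, DE, DG, DL, DN, EF, EG, EJ, EN, FJ, FL, FM, GJ, GL, GM, JL, JM, JN, LM, LN, MN
  2-simplices (20): ABD, ABF, ADE, AEF, BDG, BEG, BEN, BFM, BMN, DEN, DGL, DLN, EFJ, EGJ, FJL, FLM, GJM, GLM, JLN, JMN

Hence C_0 ≅ Z^10, C_1 ≅ Z^30, C_2 ≅ Z^20.

Boundary ∂_1: C_1 → C_0 maps an edge to its endpoints' difference, ∂[p,q] = q − p.
The resulting 10×30 matrix has rank 9, and its Smith normal form has invariant factors (1,1,1,1,1,1,1,1,1).

The boundary map ∂_2: C_2 → C_1 sends each 2-simplex [p,q,r] to [q,r] − [p,r] + [p,q]. For instance
  ∂ADE = DE − AE + AD,
  ∂BEN = EN − BN + BE.
The resulting 30×20 matrix has rank 20, and its Smith normal form has invariant factors (1,1,1,1,1,1,1,1,1,1,1,1,1,1,1,1,1,1,1,2).

From H_k ≅ ker(∂_k) / im(∂_{k+1}) we obtain:

  H_1: rank ker ∂_1 − rank ∂_2 = (30 − 9) − 20 = 1, and ∂_2 has invariant factor 2 > 1, so H_1 = Z ⊕ Z/2.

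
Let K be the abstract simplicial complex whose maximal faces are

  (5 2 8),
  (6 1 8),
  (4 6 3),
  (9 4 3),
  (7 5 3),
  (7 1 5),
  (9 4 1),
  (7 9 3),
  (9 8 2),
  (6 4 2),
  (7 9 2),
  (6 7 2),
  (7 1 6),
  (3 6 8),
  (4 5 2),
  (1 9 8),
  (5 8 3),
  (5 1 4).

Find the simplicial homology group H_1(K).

H_1 = Z^2.

Fix the vertex order 1 < 2 < 3 < 4 < 5 < 6 < 7 < 8 < 9 and write every simplex with vertices in increasing order. Then dim K = 2 and the simplices of K are:

  0-simplices (9): [1], [2], [3], [4], [5], [6], [7], [8], [9]
  1-simplices (27): (27 of them)
  2-simplices (18): [1,4,5], [1,4,9], [1,5,7], [1,6,7], [1,6,8], [1,8,9], [2,4,5], [2,4,6], [2,5,8], [2,6,7], [2,7,9], [2,8,9], [3,4,6], [3,4,9], [3,5,7], [3,5,8], [3,6,8], [3,7,9]

so the chain groups are C_0 ≅ Z^9, C_1 ≅ Z^27, C_2 ≅ Z^18.

Boundary ∂_1: C_1 → C_0 sends each edge [p,q] (with p < q) to q − p.
The resulting 9×27 matrix has rank 8, and its Smith normal form has invariant factors (1,1,1,1,1,1,1,1).

The boundary map ∂_2: C_2 → C_1 sends each 2-simplex [p,q,r] to [q,r] − [p,r] + [p,q]. For instance
  ∂[1,8,9] = [8,9] − [1,9] + [1,8],
  ∂[2,4,5] = [4,5] − [2,5] + [2,4].
The 27×18 boundary matrix has rank 17 and Smith normal form diag(1,1,1,1,1,1,1,1,1,1,1,1,1,1,1,1,1).

Reading off H_k = ker ∂_k / im ∂_{k+1}:

  H_1: rank ker ∂_1 − rank ∂_2 = (27 − 8) − 17 = 2, and the invariant factors of ∂_2 are all 1, so H_1 = Z^2.

(K is a triangulation of the torus T^2.)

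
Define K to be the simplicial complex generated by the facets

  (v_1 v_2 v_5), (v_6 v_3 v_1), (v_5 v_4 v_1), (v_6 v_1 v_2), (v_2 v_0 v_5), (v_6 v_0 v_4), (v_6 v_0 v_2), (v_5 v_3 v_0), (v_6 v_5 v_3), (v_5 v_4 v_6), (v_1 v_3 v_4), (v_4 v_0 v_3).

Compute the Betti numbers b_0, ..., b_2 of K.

b_0 = 1, b_1 = 0, b_2 = 0.

We work with the vertex ordering v_0 < v_1 < v_2 < v_3 < v_4 < v_5 < v_6. The simplices of K, each written with vertices in increasing order, are:

  0-simplices (7): [v_0], [v_1], [v_2], [v_3], [v_4], [v_5], [v_6]
  1-simplices (18): (18 of them)
  2-simplices (12): (12 of them)

so the chain groups are C_0 ≅ Z^7, C_1 ≅ Z^18, C_2 ≅ Z^12.

The boundary map ∂_1: C_1 → C_0 is given by ∂[p,q] = [q] − [p]. For instance
  ∂[v_3,v_4] = [v_4] − [v_3].
This gives a 7×18 integer matrix of rank 6; reducing to Smith normal form yields diagonal entries (1,1,1,1,1,1).

The boundary map ∂_2: C_2 → C_1 acts by ∂[p,q,r] = [q,r] − [p,r] + [p,q]. For instance
  ∂[v_0,v_2,v_6] = [v_2,v_6] − [v_0,v_6] + [v_0,v_2],
  ∂[v_1,v_4,v_5] = [v_4,v_5] − [v_1,v_5] + [v_1,v_4].
As a 18×12 matrix over Z this has rank 12, with invariant factors (1,1,1,1,1,1,1,1,1,1,1,2).

Computing H_k = (kernel of ∂_k) / (image of ∂_{k+1}):

  H_0: rank C_0 − rank ∂_1 = 7 − 6 = 1, and the invariant factors of ∂_1 are all 1, so H_0 ≅ Z.
  H_1: rank ker ∂_1 − rank ∂_2 = (18 − 6) − 12 = 0, and ∂_2 has invariant factor 2 > 1, so H_1 ≅ Z_2.
  H_2: rank ker ∂_2 − rank ∂_3 = (12 − 12) − 0 = 0, and there is no ∂_3, so H_2 ≅ 0.

Hence the Betti numbers are b_0 = 1, b_1 = 0, b_2 = 0.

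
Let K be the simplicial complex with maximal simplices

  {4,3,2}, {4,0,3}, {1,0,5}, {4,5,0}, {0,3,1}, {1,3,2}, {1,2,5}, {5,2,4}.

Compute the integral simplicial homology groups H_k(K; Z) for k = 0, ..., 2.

H_0 ≅ Z,  H_1 = 0,  H_2 ≅ Z.

Fix the vertex order 0 < 1 < 2 < 3 < 4 < 5 and write every simplex with vertices in increasing order. Then dim K = 2 and the simplices of K are:

  0-simplices (6): [0], [1], [2], [3], [4], [5]
  1-simplices (12): [0,1], [0,3], [0,4], [0,5], [1,2], [1,3], [1,5], [2,3], [2,4], [2,5], [3,4], [4,5]
  2-simplices (8): [0,1,3], [0,1,5], [0,3,4], [0,4,5], [1,2,3], [1,2,5], [2,3,4], [2,4,5]

Hence C_0 ≅ Z^6, C_1 ≅ Z^12, C_2 ≅ Z^8.

∂_1: C_1 → C_0 sends each edge [p,q] (with p < q) to q − p. For instance
  ∂[4,5] = [5] − [4].
As a 6×12 matrix over Z this has rank 5, with invariant factors (1,1,1,1,1).

Boundary ∂_2: C_2 → C_1 maps a triangle to the signed sum of its edges. For instance
  ∂[2,4,5] = [4,5] − [2,5] + [2,4],
  ∂[0,1,3] = [1,3] − [0,3] + [0,1].
The 12×8 boundary matrix has rank 7 and Smith normal form diag(1,1,1,1,1,1,1).

Computing H_k = (kernel of ∂_k) / (image of ∂_{k+1}):

  H_0: rank C_0 − rank ∂_1 = 6 − 5 = 1, and the invariant factors of ∂_1 are all 1, so H_0 = Z.
  H_1: rank ker ∂_1 − rank ∂_2 = (12 − 5) − 7 = 0, and the invariant factors of ∂_2 are all 1, so H_1 = 0.
  H_2: rank ker ∂_2 − rank ∂_3 = (8 − 7) − 0 = 1, and there is no ∂_3, so H_2 = Z.

As a check, the Euler characteristic is 6 − 12 + 8 = 2, which agrees with 1 − 0 + 1 = 2.
(K is a triangulation of the 2-sphere S^2.)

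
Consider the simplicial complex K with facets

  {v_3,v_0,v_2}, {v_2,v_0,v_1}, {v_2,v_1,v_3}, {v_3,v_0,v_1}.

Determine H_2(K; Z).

Fix the vertex order v_0 < v_1 < v_2 < v_3 and write every simplex with vertices in increasing order. Then dim K = 2 and the simplices of K are:

  0-simplices (4): [v_0], [v_1], [v_2], [v_3]
  1-simplices (6): [v_0,v_1], [v_0,v_2], [v_0,v_3], [v_1,v_2], [v_1,v_3], [v_2,v_3]
  2-simplices (4): [v_0,v_1,v_2], [v_0,v_1,v_3], [v_0,v_2,v_3], [v_1,v_2,v_3]

giving chain groups C_0 ≅ Z^4, C_1 ≅ Z^6, C_2 ≅ Z^4.

The boundary map ∂_1: C_1 → C_0 is given by ∂[p,q] = [q] − [p]. For instance
  ∂[v_1,v_2] = [v_2] − [v_1].
This gives a 4×6 integer matrix of rank 3; reducing to Smith normal form yields diagonal entries (1,1,1).

Boundary ∂_2: C_2 → C_1 maps a triangle to the signed sum of its edges. For instance
  ∂[v_1,v_2,v_3] = [v_2,v_3] − [v_1,v_3] + [v_1,v_2],
  ∂[v_0,v_2,v_3] = [v_2,v_3] − [v_0,v_3] + [v_0,v_2].
This gives a 6×4 integer matrix of rank 3; reducing to Smith normal form yields diagonal entries (1,1,1).

Computing H_k = (kernel of ∂_k) / (image of ∂_{k+1}):

  H_2: rank ker ∂_2 − rank ∂_3 = (4 − 3) − 0 = 1, and there is no ∂_3, so H_2 ≅ Z.

H_2 = Z.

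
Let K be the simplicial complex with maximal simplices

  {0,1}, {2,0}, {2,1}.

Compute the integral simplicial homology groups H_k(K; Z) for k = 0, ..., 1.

We work with the vertex ordering 0 < 1 < 2. The simplices of K, each written with vertices in increasing order, are:

  0-simplices (3): [0], [1], [2]
  1-simplices (3): [0,1], [0,2], [1,2]

Hence C_0 ≅ Z^3, C_1 ≅ Z^3.

∂_1: C_1 → C_0 maps an edge to its endpoints' difference, ∂[p,q] = q − p. For instance
  ∂[1,2] = [2] − [1].
As a 3×3 matrix over Z this has rank 2, with invariant factors (1,1).

Now H_k = ker ∂_k / im ∂_{k+1}, so:

  H_0: rank C_0 − rank ∂_1 = 3 − 2 = 1, and the invariant factors of ∂_1 are all 1, so H_0 ≅ Z.
  H_1: rank ker ∂_1 − rank ∂_2 = (3 − 2) − 0 = 1, and there is no ∂_2, so H_1 ≅ Z.

H_0 ≅ Z,  H_1 ≅ Z.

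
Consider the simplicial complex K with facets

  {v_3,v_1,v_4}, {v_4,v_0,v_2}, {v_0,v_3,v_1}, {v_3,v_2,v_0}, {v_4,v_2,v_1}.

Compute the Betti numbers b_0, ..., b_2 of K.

b_0 = 1, b_1 = 1, b_2 = 0.

Take the total order v_0 < v_1 < v_2 < v_3 < v_4 on the vertex set. Then K (dimension 2) consists of the simplices:

  0-simplices (5): [v_0], [v_1], [v_2], [v_3], [v_4]
  1-simplices (10): [v_0,v_1], [v_0,v_2], [v_0,v_3], [v_0,v_4], [v_1,v_2], [v_1,v_3], [v_1,v_4], [v_2,v_3], [v_2,v_4], [v_3,v_4]
  2-simplices (5): [v_0,v_1,v_3], [v_0,v_2,v_3], [v_0,v_2,v_4], [v_1,v_2,v_4], [v_1,v_3,v_4]

giving chain groups C_0 ≅ Z^5, C_1 ≅ Z^10, C_2 ≅ Z^5.

∂_1: C_1 → C_0 sends each edge [p,q] (with p < q) to q − p. For instance
  ∂[v_0,v_4] = [v_4] − [v_0].
This gives a 5×10 integer matrix of rank 4; reducing to Smith normal form yields diagonal entries (1,1,1,1).

Boundary ∂_2: C_2 → C_1 maps a triangle to the signed sum of its edges. For instance
  ∂[v_0,v_2,v_4] = [v_2,v_4] − [v_0,v_4] + [v_0,v_2],
  ∂[v_1,v_2,v_4] = [v_2,v_4] − [v_1,v_4] + [v_1,v_2].
The resulting 10×5 matrix has rank 5, and its Smith normal form has invariant factors (1,1,1,1,1).

Reading off H_k = ker ∂_k / im ∂_{k+1}:

  H_0: rank C_0 − rank ∂_1 = 5 − 4 = 1, and the invariant factors of ∂_1 are all 1, so H_0 = Z.
  H_1: rank ker ∂_1 − rank ∂_2 = (10 − 4) − 5 = 1, and the invariant factors of ∂_2 are all 1, so H_1 = Z.
  H_2: rank ker ∂_2 − rank ∂_3 = (5 − 5) − 0 = 0, and there is no ∂_3, so H_2 = 0.

As a check, the Euler characteristic is 5 − 10 + 5 = 0, which agrees with 1 − 1 + 0 = 0.
(K is a triangulation of the Möbius band.)

Hence the Betti numbers are b_0 = 1, b_1 = 1, b_2 = 0.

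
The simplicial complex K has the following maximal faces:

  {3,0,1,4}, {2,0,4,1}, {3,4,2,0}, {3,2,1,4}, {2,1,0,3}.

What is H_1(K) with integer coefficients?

Take the total order 0 < 1 < 2 < 3 < 4 on the vertex set. Then K (dimension 3) consists of the simplices:

  0-simplices (5): [0], [1], [2], [3], [4]
  1-simplices (10): [0,1], [0,2], [0,3], [0,4], [1,2], [1,3], [1,4], [2,3], [2,4], [3,4]
  2-simplices (10): [0,1,2], [0,1,3], [0,1,4], [0,2,3], [0,2,4], [0,3,4], [1,2,3], [1,2,4], [1,3,4], [2,3,4]
  3-simplices (5): [0,1,2,3], [0,1,2,4], [0,1,3,4], [0,2,3,4], [1,2,3,4]

giving chain groups C_0 ≅ Z^5, C_1 ≅ Z^10, C_2 ≅ Z^10, C_3 ≅ Z^5.

∂_1: C_1 → C_0 maps an edge to its endpoints' difference, ∂[p,q] = q − p.
As a 5×10 matrix over Z this has rank 4, with invariant factors (1,1,1,1).

The boundary map ∂_2: C_2 → C_1 sends each 2-simplex [p,q,r] to [q,r] − [p,r] + [p,q]. For instance
  ∂[0,1,2] = [1,2] − [0,2] + [0,1],
  ∂[0,1,4] = [1,4] − [0,4] + [0,1].
As a 10×10 matrix over Z this has rank 6, with invariant factors (1,1,1,1,1,1).

The boundary map ∂_3: C_3 → C_2 sends each 3-simplex σ to the alternating sum Σ_i (−1)^i (σ with its i-th vertex removed). For instance
  ∂[0,2,3,4] = [2,3,4] − [0,3,4] + [0,2,4] − [0,2,3],
  ∂[1,2,3,4] = [2,3,4] − [1,3,4] + [1,2,4] − [1,2,3].
The resulting 10×5 matrix has rank 4, and its Smith normal form has invariant factors (1,1,1,1).

Reading off H_k = ker ∂_k / im ∂_{k+1}:

  H_1: rank ker ∂_1 − rank ∂_2 = (10 − 4) − 6 = 0, and the invariant factors of ∂_2 are all 1, so H_1 ≅ 0.

H_1 ≅ 0.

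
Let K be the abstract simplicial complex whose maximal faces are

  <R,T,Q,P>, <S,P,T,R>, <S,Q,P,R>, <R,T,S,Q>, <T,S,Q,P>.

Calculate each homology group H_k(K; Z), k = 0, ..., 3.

H_0 = Z,  H_1 = 0,  H_2 = 0,  H_3 = Z.

Order the vertices as P < Q < R < S < T. Listing each simplex with vertices in this order, K has dimension 3 with simplices:

  0-simplices (5): P, Q, R, S, T
  1-simplices (10): PQ, PR, PS, PT, QR, QS, QT, RS, RT, ST
  2-simplices (10): PQR, PQS, PQT, PRS, PRT, PST, QRS, QRT, QST, RST
  3-simplices (5): PQRS, PQRT, PQST, PRST, QRST

Hence C_0 ≅ Z^5, C_1 ≅ Z^10, C_2 ≅ Z^10, C_3 ≅ Z^5.

Boundary ∂_1: C_1 → C_0 maps an edge to its endpoints' difference, ∂[p,q] = q − p. For instance
  ∂PQ = Q − P.
The resulting 5×10 matrix has rank 4, and its Smith normal form has invariant factors (1,1,1,1).

∂_2: C_2 → C_1 acts by ∂[p,q,r] = [q,r] − [p,r] + [p,q]. For instance
  ∂QRS = RS − QS + QR,
  ∂PQR = QR − PR + PQ.
This gives a 10×10 integer matrix of rank 6; reducing to Smith normal form yields diagonal entries (1,1,1,1,1,1).

Boundary ∂_3: C_3 → C_2 sends each 3-simplex σ to the alternating sum Σ_i (−1)^i (σ with its i-th vertex removed). For instance
  ∂PQRS = QRS − PRS + PQS − PQR,
  ∂PRST = RST − PST + PRT − PRS.
The 10×5 boundary matrix has rank 4 and Smith normal form diag(1,1,1,1).

Computing H_k = (kernel of ∂_k) / (image of ∂_{k+1}):

  H_0: rank C_0 − rank ∂_1 = 5 − 4 = 1, and the invariant factors of ∂_1 are all 1, so H_0 ≅ Z.
  H_1: rank ker ∂_1 − rank ∂_2 = (10 − 4) − 6 = 0, and the invariant factors of ∂_2 are all 1, so H_1 ≅ 0.
  H_2: rank ker ∂_2 − rank ∂_3 = (10 − 6) − 4 = 0, and the invariant factors of ∂_3 are all 1, so H_2 ≅ 0.
  H_3: rank ker ∂_3 − rank ∂_4 = (5 − 4) − 0 = 1, and there is no ∂_4, so H_3 ≅ Z.

As a check, the Euler characteristic is 5 − 10 + 10 − 5 = 0, which agrees with 1 − 0 + 0 − 1 = 0.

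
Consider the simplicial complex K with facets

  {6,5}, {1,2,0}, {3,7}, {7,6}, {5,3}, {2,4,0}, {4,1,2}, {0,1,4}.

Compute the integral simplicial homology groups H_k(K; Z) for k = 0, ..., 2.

Take the total order 0 < 1 < 2 < 3 < 4 < 5 < 6 < 7 on the vertex set. Then K (dimension 2) consists of the simplices:

  0-simplices (8): [0], [1], [2], [3], [4], [5], [6], [7]
  1-simplices (10): [0,1], [0,2], [0,4], [1,2], [1,4], [2,4], [3,5], [3,7], [5,6], [6,7]
  2-simplices (4): [0,1,2], [0,1,4], [0,2,4], [1,2,4]

so the chain groups are C_0 ≅ Z^8, C_1 ≅ Z^10, C_2 ≅ Z^4.

Boundary ∂_1: C_1 → C_0 maps an edge to its endpoints' difference, ∂[p,q] = q − p.
The resulting 8×10 matrix has rank 6, and its Smith normal form has invariant factors (1,1,1,1,1,1).

∂_2: C_2 → C_1 acts by ∂[p,q,r] = [q,r] − [p,r] + [p,q]. For instance
  ∂[1,2,4] = [2,4] − [1,4] + [1,2],
  ∂[0,2,4] = [2,4] − [0,4] + [0,2].
The resulting 10×4 matrix has rank 3, and its Smith normal form has invariant factors (1,1,1).

Computing H_k = (kernel of ∂_k) / (image of ∂_{k+1}):

  H_0: rank C_0 − rank ∂_1 = 8 − 6 = 2, and the invariant factors of ∂_1 are all 1, so H_0 ≅ Z^2.
  H_1: rank ker ∂_1 − rank ∂_2 = (10 − 6) − 3 = 1, and the invariant factors of ∂_2 are all 1, so H_1 ≅ Z.
  H_2: rank ker ∂_2 − rank ∂_3 = (4 − 3) − 0 = 1, and there is no ∂_3, so H_2 ≅ Z.

As a check, the Euler characteristic is 8 − 10 + 4 = 2, which agrees with 2 − 1 + 1 = 2.

H_0 ≅ Z^2,  H_1 ≅ Z,  H_2 ≅ Z.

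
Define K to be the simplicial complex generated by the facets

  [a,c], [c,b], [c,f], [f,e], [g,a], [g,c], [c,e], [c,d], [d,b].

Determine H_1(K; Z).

H_1 = Z^3.

Order the vertices as a < b < c < d < e < f < g. Listing each simplex with vertices in this order, K has dimension 1 with simplices:

  0-simplices (7): a, b, c, d, e, f, g
  1-simplices (9): ac, ag, bc, bd, cd, ce, cf, cg, ef

Hence C_0 ≅ Z^7, C_1 ≅ Z^9.

∂_1: C_1 → C_0 is given by ∂[p,q] = [q] − [p]. For instance
  ∂cg = g − c.
As a 7×9 matrix over Z this has rank 6, with invariant factors (1,1,1,1,1,1).

Now H_k = ker ∂_k / im ∂_{k+1}, so:

  H_1: rank ker ∂_1 − rank ∂_2 = (9 − 6) − 0 = 3, and there is no ∂_2, so H_1 ≅ Z^3.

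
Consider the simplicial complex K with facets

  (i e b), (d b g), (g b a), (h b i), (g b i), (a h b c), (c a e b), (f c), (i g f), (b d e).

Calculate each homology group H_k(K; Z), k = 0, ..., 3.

H_0 ≅ Z,  H_1 ≅ Z,  H_2 = 0,  H_3 = 0.

Take the total order a < b < c < d < e < f < g < h < i on the vertex set. Then K (dimension 3) consists of the simplices:

  0-simplices (9): a, b, c, d, e, f, g, h, i
  1-simplices (21): ab, ac, ae, ag, ah, bc, bd, be, bg, bh, bi, ce, cf, ch, de, dg, ei, fg, fi, gi, hi
  2-simplices (14): abc, abe, abg, abh, ace, ach, bce, bch, bde, bdg, bei, bgi, bhi, fgi
  3-simplices (2): abce, abch

Hence C_0 ≅ Z^9, C_1 ≅ Z^21, C_2 ≅ Z^14, C_3 ≅ Z^2.

The boundary map ∂_1: C_1 → C_0 is given by ∂[p,q] = [q] − [p]. For instance
  ∂hi = i − h.
The resulting 9×21 matrix has rank 8, and its Smith normal form has invariant factors (1,1,1,1,1,1,1,1).

∂_2: C_2 → C_1 maps a triangle to the signed sum of its edges. For instance
  ∂fgi = gi − fi + fg,
  ∂ach = ch − ah + ac.
The 21×14 boundary matrix has rank 12 and Smith normal form diag(1,1,1,1,1,1,1,1,1,1,1,1).

The boundary map ∂_3: C_3 → C_2 sends each 3-simplex σ to the alternating sum Σ_i (−1)^i (σ with its i-th vertex removed). For instance
  ∂abch = bch − ach + abh − abc,
  ∂abce = bce − ace + abe − abc.
As a 14×2 matrix over Z this has rank 2, with invariant factors (1,1).

Now H_k = ker ∂_k / im ∂_{k+1}, so:

  H_0: rank C_0 − rank ∂_1 = 9 − 8 = 1, and the invariant factors of ∂_1 are all 1, so H_0 = Z.
  H_1: rank ker ∂_1 − rank ∂_2 = (21 − 8) − 12 = 1, and the invariant factors of ∂_2 are all 1, so H_1 = Z.
  H_2: rank ker ∂_2 − rank ∂_3 = (14 − 12) − 2 = 0, and the invariant factors of ∂_3 are all 1, so H_2 = 0.
  H_3: rank ker ∂_3 − rank ∂_4 = (2 − 2) − 0 = 0, and there is no ∂_4, so H_3 = 0.

As a check, the Euler characteristic is 9 − 21 + 14 − 2 = 0, which agrees with 1 − 1 + 0 − 0 = 0.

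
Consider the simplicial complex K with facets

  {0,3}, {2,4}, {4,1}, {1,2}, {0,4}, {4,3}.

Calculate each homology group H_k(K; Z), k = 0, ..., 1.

Fix the vertex order 0 < 1 < 2 < 3 < 4 and write every simplex with vertices in increasing order. Then dim K = 1 and the simplices of K are:

  0-simplices (5): [0], [1], [2], [3], [4]
  1-simplices (6): [0,3], [0,4], [1,2], [1,4], [2,4], [3,4]

so the chain groups are C_0 ≅ Z^5, C_1 ≅ Z^6.

The boundary map ∂_1: C_1 → C_0 is given by ∂[p,q] = [q] − [p]. For instance
  ∂[0,4] = [4] − [0].
This gives a 5×6 integer matrix of rank 4; reducing to Smith normal form yields diagonal entries (1,1,1,1).

Now H_k = ker ∂_k / im ∂_{k+1}, so:

  H_0: rank C_0 − rank ∂_1 = 5 − 4 = 1, and the invariant factors of ∂_1 are all 1, so H_0 = Z.
  H_1: rank ker ∂_1 − rank ∂_2 = (6 − 4) − 0 = 2, and there is no ∂_2, so H_1 = Z^2.

(K is a triangulation of a wedge of 2 circles.)

H_0 = Z,  H_1 = Z^2.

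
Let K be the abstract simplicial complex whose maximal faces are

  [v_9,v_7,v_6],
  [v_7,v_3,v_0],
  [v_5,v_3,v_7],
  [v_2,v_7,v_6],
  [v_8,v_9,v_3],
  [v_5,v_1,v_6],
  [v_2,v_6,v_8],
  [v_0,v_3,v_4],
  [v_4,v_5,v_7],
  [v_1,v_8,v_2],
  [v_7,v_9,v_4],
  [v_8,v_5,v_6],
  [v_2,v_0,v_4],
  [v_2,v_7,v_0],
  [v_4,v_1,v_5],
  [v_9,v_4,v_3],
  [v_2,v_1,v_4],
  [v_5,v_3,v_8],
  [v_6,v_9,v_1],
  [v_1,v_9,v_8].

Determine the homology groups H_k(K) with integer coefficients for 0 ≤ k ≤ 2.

H_0 = Z,  H_1 = Z ⊕ Z/2,  H_2 = 0.

Order the vertices as v_0 < v_1 < v_2 < v_3 < v_4 < v_5 < v_6 < v_7 < v_8 < v_9. Listing each simplex with vertices in this order, K has dimension 2 with simplices:

  0-simplices (10): [v_0], [v_1], [v_2], [v_3], [v_4], [v_5], [v_6], [v_7], [v_8], [v_9]
  1-simplices (30): (30 of them)
  2-simplices (20): (20 of them)

giving chain groups C_0 ≅ Z^10, C_1 ≅ Z^30, C_2 ≅ Z^20.

∂_1: C_1 → C_0 maps an edge to its endpoints' difference, ∂[p,q] = q − p. For instance
  ∂[v_5,v_7] = [v_7] − [v_5].
The resulting 10×30 matrix has rank 9, and its Smith normal form has invariant factors (1,1,1,1,1,1,1,1,1).

∂_2: C_2 → C_1 maps a triangle to the signed sum of its edges. For instance
  ∂[v_0,v_2,v_4] = [v_2,v_4] − [v_0,v_4] + [v_0,v_2],
  ∂[v_1,v_6,v_9] = [v_6,v_9] − [v_1,v_9] + [v_1,v_6].
As a 30×20 matrix over Z this has rank 20, with invariant factors (1,1,1,1,1,1,1,1,1,1,1,1,1,1,1,1,1,1,1,2).

Computing H_k = (kernel of ∂_k) / (image of ∂_{k+1}):

  H_0: rank C_0 − rank ∂_1 = 10 − 9 = 1, and the invariant factors of ∂_1 are all 1, so H_0 ≅ Z.
  H_1: rank ker ∂_1 − rank ∂_2 = (30 − 9) − 20 = 1, and ∂_2 has invariant factor 2 > 1, so H_1 ≅ Z ⊕ Z/2.
  H_2: rank ker ∂_2 − rank ∂_3 = (20 − 20) − 0 = 0, and there is no ∂_3, so H_2 ≅ 0.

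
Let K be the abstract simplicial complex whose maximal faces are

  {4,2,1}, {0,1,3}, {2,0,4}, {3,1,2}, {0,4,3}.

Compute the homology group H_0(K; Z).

Order the vertices as 0 < 1 < 2 < 3 < 4. Listing each simplex with vertices in this order, K has dimension 2 with simplices:

  0-simplices (5): [0], [1], [2], [3], [4]
  1-simplices (10): [0,1], [0,2], [0,3], [0,4], [1,2], [1,3], [1,4], [2,3], [2,4], [3,4]
  2-simplices (5): [0,1,3], [0,2,4], [0,3,4], [1,2,3], [1,2,4]

giving chain groups C_0 ≅ Z^5, C_1 ≅ Z^10, C_2 ≅ Z^5.

∂_1: C_1 → C_0 sends each edge [p,q] (with p < q) to q − p. For instance
  ∂[2,4] = [4] − [2].
The 5×10 boundary matrix has rank 4 and Smith normal form diag(1,1,1,1).

The boundary map ∂_2: C_2 → C_1 acts by ∂[p,q,r] = [q,r] − [p,r] + [p,q]. For instance
  ∂[0,2,4] = [2,4] − [0,4] + [0,2],
  ∂[0,3,4] = [3,4] − [0,4] + [0,3].
The 10×5 boundary matrix has rank 5 and Smith normal form diag(1,1,1,1,1).

From H_k ≅ ker(∂_k) / im(∂_{k+1}) we obtain:

  H_0: rank C_0 − rank ∂_1 = 5 − 4 = 1, and the invariant factors of ∂_1 are all 1, so H_0 = Z.

H_0 ≅ Z.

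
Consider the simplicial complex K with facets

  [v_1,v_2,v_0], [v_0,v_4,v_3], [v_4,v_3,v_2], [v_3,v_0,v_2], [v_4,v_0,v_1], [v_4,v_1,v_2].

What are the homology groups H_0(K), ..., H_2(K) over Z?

Take the total order v_0 < v_1 < v_2 < v_3 < v_4 on the vertex set. Then K (dimension 2) consists of the simplices:

  0-simplices (5): [v_0], [v_1], [v_2], [v_3], [v_4]
  1-simplices (9): [v_0,v_1], [v_0,v_2], [v_0,v_3], [v_0,v_4], [v_1,v_2], [v_1,v_4], [v_2,v_3], [v_2,v_4], [v_3,v_4]
  2-simplices (6): [v_0,v_1,v_2], [v_0,v_1,v_4], [v_0,v_2,v_3], [v_0,v_3,v_4], [v_1,v_2,v_4], [v_2,v_3,v_4]

giving chain groups C_0 ≅ Z^5, C_1 ≅ Z^9, C_2 ≅ Z^6.

∂_1: C_1 → C_0 sends each edge [p,q] (with p < q) to q − p. For instance
  ∂[v_1,v_2] = [v_2] − [v_1].
The resulting 5×9 matrix has rank 4, and its Smith normal form has invariant factors (1,1,1,1).

∂_2: C_2 → C_1 maps a triangle to the signed sum of its edges. For instance
  ∂[v_0,v_1,v_4] = [v_1,v_4] − [v_0,v_4] + [v_0,v_1],
  ∂[v_0,v_2,v_3] = [v_2,v_3] − [v_0,v_3] + [v_0,v_2].
The 9×6 boundary matrix has rank 5 and Smith normal form diag(1,1,1,1,1).

Computing H_k = (kernel of ∂_k) / (image of ∂_{k+1}):

  H_0: rank C_0 − rank ∂_1 = 5 − 4 = 1, and the invariant factors of ∂_1 are all 1, so H_0 = Z.
  H_1: rank ker ∂_1 − rank ∂_2 = (9 − 4) − 5 = 0, and the invariant factors of ∂_2 are all 1, so H_1 = 0.
  H_2: rank ker ∂_2 − rank ∂_3 = (6 − 5) − 0 = 1, and there is no ∂_3, so H_2 = Z.

As a check, the Euler characteristic is 5 − 9 + 6 = 2, which agrees with 1 − 0 + 1 = 2.

H_0 ≅ Z,  H_1 = 0,  H_2 ≅ Z.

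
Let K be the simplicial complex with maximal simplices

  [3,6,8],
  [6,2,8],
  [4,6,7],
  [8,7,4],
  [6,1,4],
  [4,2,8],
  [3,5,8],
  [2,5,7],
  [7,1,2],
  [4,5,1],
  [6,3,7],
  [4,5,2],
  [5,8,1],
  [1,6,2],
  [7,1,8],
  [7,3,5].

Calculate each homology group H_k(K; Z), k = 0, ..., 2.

Order the vertices as 1 < 2 < 3 < 4 < 5 < 6 < 7 < 8. Listing each simplex with vertices in this order, K has dimension 2 with simplices:

  0-simplices (8): [1], [2], [3], [4], [5], [6], [7], [8]
  1-simplices (24): (24 of them)
  2-simplices (16): [1,2,6], [1,2,7], [1,4,5], [1,4,6], [1,5,8], [1,7,8], [2,4,5], [2,4,8], [2,5,7], [2,6,8], [3,5,7], [3,5,8], [3,6,7], [3,6,8], [4,6,7], [4,7,8]

giving chain groups C_0 ≅ Z^8, C_1 ≅ Z^24, C_2 ≅ Z^16.

Boundary ∂_1: C_1 → C_0 sends each edge [p,q] (with p < q) to q − p. For instance
  ∂[4,8] = [8] − [4].
This gives a 8×24 integer matrix of rank 7; reducing to Smith normal form yields diagonal entries (1,1,1,1,1,1,1).

The boundary map ∂_2: C_2 → C_1 sends each 2-simplex [p,q,r] to [q,r] − [p,r] + [p,q]. For instance
  ∂[2,4,8] = [4,8] − [2,8] + [2,4],
  ∂[2,5,7] = [5,7] − [2,7] + [2,5].
As a 24×16 matrix over Z this has rank 15, with invariant factors (1,1,1,1,1,1,1,1,1,1,1,1,1,1,1).

From H_k ≅ ker(∂_k) / im(∂_{k+1}) we obtain:

  H_0: rank C_0 − rank ∂_1 = 8 − 7 = 1, and the invariant factors of ∂_1 are all 1, so H_0 = Z.
  H_1: rank ker ∂_1 − rank ∂_2 = (24 − 7) − 15 = 2, and the invariant factors of ∂_2 are all 1, so H_1 = Z^2.
  H_2: rank ker ∂_2 − rank ∂_3 = (16 − 15) − 0 = 1, and there is no ∂_3, so H_2 = Z.

As a check, the Euler characteristic is 8 − 24 + 16 = 0, which agrees with 1 − 2 + 1 = 0.

H_0 ≅ Z,  H_1 ≅ Z^2,  H_2 ≅ Z.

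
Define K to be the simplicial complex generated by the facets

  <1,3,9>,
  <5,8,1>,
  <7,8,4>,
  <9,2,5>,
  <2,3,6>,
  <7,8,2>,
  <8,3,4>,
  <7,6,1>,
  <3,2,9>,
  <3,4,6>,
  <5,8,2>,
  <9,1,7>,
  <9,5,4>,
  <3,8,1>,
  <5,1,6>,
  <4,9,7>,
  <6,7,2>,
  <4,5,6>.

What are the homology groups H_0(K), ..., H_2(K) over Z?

H_0 = Z,  H_1 = Z^2,  H_2 = Z.

We work with the vertex ordering 1 < 2 < 3 < 4 < 5 < 6 < 7 < 8 < 9. The simplices of K, each written with vertices in increasing order, are:

  0-simplices (9): [1], [2], [3], [4], [5], [6], [7], [8], [9]
  1-simplices (27): (27 of them)
  2-simplices (18): [1,3,8], [1,3,9], [1,5,6], [1,5,8], [1,6,7], [1,7,9], [2,3,6], [2,3,9], [2,5,8], [2,5,9], [2,6,7], [2,7,8], [3,4,6], [3,4,8], [4,5,6], [4,5,9], [4,7,8], [4,7,9]

Hence C_0 ≅ Z^9, C_1 ≅ Z^27, C_2 ≅ Z^18.

Boundary ∂_1: C_1 → C_0 is given by ∂[p,q] = [q] − [p].
The 9×27 boundary matrix has rank 8 and Smith normal form diag(1,1,1,1,1,1,1,1).

The boundary map ∂_2: C_2 → C_1 acts by ∂[p,q,r] = [q,r] − [p,r] + [p,q]. For instance
  ∂[2,5,8] = [5,8] − [2,8] + [2,5],
  ∂[1,3,9] = [3,9] − [1,9] + [1,3].
This gives a 27×18 integer matrix of rank 17; reducing to Smith normal form yields diagonal entries (1,1,1,1,1,1,1,1,1,1,1,1,1,1,1,1,1).

Now H_k = ker ∂_k / im ∂_{k+1}, so:

  H_0: rank C_0 − rank ∂_1 = 9 − 8 = 1, and the invariant factors of ∂_1 are all 1, so H_0 ≅ Z.
  H_1: rank ker ∂_1 − rank ∂_2 = (27 − 8) − 17 = 2, and the invariant factors of ∂_2 are all 1, so H_1 ≅ Z^2.
  H_2: rank ker ∂_2 − rank ∂_3 = (18 − 17) − 0 = 1, and there is no ∂_3, so H_2 ≅ Z.

As a check, the Euler characteristic is 9 − 27 + 18 = 0, which agrees with 1 − 2 + 1 = 0.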